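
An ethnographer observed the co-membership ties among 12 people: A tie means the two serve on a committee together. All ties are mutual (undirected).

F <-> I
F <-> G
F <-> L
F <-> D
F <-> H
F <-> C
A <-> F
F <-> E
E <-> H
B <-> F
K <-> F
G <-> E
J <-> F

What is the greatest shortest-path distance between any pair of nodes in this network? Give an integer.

Eccentricity of each node (its greatest distance to any other): A:2, B:2, C:2, D:2, E:2, F:1, G:2, H:2, I:2, J:2, K:2, L:2.
The maximum eccentricity is 2, realized for instance by the pair C–A via C – F – A. So the diameter is 2.

2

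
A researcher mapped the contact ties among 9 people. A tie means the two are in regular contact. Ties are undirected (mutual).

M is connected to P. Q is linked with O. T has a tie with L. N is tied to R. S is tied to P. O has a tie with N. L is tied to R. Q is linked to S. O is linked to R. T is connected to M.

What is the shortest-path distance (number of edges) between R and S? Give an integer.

3

One shortest route is R – O – Q – S, which uses 3 edges, and at distance 2 from R we only reach {Q, T}, which does not include S. So d(R,S) = 3.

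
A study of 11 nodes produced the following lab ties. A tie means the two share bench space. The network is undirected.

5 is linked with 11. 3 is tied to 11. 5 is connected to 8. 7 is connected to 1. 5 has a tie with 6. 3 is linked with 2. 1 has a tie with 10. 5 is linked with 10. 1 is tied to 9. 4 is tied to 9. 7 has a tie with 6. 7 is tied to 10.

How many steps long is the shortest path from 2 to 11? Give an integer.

One shortest route is 2 – 3 – 11, which uses 2 edges, and 2 and 11 are not directly tied, so nothing shorter exists. So d(2,11) = 2.

2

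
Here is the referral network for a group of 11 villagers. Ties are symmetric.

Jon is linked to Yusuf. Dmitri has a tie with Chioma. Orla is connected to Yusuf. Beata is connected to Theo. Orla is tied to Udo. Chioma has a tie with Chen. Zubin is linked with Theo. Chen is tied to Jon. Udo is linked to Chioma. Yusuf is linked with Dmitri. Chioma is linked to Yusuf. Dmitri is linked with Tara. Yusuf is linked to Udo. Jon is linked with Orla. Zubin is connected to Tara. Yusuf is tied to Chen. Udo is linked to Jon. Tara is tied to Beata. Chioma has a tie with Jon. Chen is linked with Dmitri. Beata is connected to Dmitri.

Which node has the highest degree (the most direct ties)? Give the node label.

Degrees — Beata:3, Chen:4, Chioma:5, Dmitri:5, Jon:5, Orla:3, Tara:3, Theo:2, Udo:4, Yusuf:6, Zubin:2.
The maximum is 6, attained only by Yusuf.

Yusuf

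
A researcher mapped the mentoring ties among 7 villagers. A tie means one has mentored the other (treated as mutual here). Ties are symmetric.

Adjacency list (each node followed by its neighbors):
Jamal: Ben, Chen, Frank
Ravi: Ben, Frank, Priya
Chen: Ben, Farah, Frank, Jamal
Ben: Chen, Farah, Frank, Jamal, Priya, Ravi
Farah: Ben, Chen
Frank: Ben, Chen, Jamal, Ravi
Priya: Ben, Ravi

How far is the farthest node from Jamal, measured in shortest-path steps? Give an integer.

2

Distances from Jamal: Ben:1, Chen:1, Farah:2, Frank:1, Priya:2, Ravi:2.
The largest is 2 (to Farah, Ravi, and Priya), so the eccentricity of Jamal is 2.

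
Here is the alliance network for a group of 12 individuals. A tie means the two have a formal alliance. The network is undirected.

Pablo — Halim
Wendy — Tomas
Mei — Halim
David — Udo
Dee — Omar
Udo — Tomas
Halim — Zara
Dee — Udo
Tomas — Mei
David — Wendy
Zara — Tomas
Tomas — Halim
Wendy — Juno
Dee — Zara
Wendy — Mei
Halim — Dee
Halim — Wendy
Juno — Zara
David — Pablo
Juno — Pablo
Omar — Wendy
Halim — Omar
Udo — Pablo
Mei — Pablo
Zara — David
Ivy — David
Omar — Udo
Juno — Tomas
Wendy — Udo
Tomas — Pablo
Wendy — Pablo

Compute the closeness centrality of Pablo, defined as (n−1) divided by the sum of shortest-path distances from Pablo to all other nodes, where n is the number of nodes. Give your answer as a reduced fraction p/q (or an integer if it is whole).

Distances from Pablo: David:1, Dee:2, Halim:1, Ivy:2, Juno:1, Mei:1, Omar:2, Tomas:1, Udo:1, Wendy:1, Zara:2. Sum = 15.
n = 12, so closeness = 11/15.

11/15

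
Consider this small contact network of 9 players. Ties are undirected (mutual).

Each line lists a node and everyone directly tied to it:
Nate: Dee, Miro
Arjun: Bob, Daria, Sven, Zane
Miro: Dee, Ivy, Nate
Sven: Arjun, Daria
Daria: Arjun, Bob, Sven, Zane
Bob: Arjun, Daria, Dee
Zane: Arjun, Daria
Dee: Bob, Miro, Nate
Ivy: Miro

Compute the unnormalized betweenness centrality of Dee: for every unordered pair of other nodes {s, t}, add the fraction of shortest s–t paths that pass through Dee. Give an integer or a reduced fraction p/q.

Pairs whose geodesics pass through Dee — Sven–Ivy: 2/2; Sven–Miro: 2/2; Sven–Nate: 2/2; Daria–Ivy: 1; Daria–Miro: 1; Daria–Nate: 1; Arjun–Ivy: 1; Arjun–Miro: 1; Arjun–Nate: 1; Bob–Ivy: 1; Bob–Miro: 1; Bob–Nate: 1; Zane–Ivy: 2/2; Zane–Miro: 2/2 … (+1 more pairs).
All other pairs contribute 0.
Summing the contributions gives betweenness(Dee) = 15.

15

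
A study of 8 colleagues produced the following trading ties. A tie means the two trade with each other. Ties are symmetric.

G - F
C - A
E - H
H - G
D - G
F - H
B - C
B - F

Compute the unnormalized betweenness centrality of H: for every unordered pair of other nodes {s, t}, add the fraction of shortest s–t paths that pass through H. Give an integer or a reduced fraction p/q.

6

Pairs whose geodesics pass through H — B–E: 1; D–E: 1; A–E: 1; E–G: 1; E–F: 1; E–C: 1.
All other pairs contribute 0.
Summing the contributions gives betweenness(H) = 6.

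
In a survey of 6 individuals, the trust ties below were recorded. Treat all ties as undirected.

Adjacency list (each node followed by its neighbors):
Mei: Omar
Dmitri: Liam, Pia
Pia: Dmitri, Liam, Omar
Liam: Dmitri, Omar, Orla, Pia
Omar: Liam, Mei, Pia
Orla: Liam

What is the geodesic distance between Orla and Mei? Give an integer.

3

One shortest route is Orla – Liam – Omar – Mei, which uses 3 edges, and at distance 2 from Orla we only reach {Dmitri, Omar, Pia}, which does not include Mei. So d(Orla,Mei) = 3.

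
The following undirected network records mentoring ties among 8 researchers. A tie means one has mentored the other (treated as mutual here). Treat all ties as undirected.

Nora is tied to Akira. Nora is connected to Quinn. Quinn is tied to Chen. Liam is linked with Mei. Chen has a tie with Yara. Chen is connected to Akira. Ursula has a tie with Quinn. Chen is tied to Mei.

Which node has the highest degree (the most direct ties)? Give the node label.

Chen

Degrees — Akira:2, Chen:4, Liam:1, Mei:2, Nora:2, Quinn:3, Ursula:1, Yara:1.
The maximum is 4, attained only by Chen.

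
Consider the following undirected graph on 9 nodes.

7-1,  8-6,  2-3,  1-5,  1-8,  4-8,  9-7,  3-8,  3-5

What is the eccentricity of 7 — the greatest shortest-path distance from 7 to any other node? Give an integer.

Distances from 7: 1:1, 2:4, 3:3, 4:3, 5:2, 6:3, 8:2, 9:1.
The largest is 4 (to 2), so the eccentricity of 7 is 4.

4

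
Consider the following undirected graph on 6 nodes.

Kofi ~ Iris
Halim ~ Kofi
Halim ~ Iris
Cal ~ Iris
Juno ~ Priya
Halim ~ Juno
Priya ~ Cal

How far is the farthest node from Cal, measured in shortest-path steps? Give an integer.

Distances from Cal: Halim:2, Iris:1, Juno:2, Kofi:2, Priya:1.
The largest is 2 (to Juno, Halim, and Kofi), so the eccentricity of Cal is 2.

2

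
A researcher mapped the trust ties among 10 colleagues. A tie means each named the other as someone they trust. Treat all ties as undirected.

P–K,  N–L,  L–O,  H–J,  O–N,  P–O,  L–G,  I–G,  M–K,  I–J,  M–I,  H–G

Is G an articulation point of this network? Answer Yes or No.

No

Even without G, every remaining node can still reach every other (the residual graph is connected), so G is not a cut vertex.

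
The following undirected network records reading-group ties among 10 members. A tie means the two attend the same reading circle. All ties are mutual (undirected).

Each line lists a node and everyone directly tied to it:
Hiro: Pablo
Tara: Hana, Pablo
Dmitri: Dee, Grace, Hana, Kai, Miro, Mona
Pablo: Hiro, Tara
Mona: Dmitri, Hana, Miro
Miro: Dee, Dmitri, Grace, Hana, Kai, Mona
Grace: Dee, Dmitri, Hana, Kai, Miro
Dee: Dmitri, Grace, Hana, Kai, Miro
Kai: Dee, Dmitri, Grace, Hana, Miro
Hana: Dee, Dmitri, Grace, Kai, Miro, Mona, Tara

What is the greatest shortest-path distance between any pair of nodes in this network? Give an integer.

4

Eccentricity of each node (its greatest distance to any other): Dee:4, Dmitri:4, Grace:4, Hana:3, Hiro:4, Kai:4, Miro:4, Mona:4, Pablo:3, Tara:2.
The maximum eccentricity is 4, realized for instance by the pair Dmitri–Hiro via Dmitri – Hana – Tara – Pablo – Hiro. So the diameter is 4.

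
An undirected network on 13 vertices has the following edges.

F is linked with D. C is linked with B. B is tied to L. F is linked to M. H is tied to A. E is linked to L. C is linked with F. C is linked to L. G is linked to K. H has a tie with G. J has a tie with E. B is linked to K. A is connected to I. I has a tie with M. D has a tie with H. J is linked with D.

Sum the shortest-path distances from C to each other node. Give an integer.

27

Distances from C: A:4, B:1, D:2, E:2, F:1, G:3, H:3, I:3, J:3, K:2, L:1, M:2.
Sum = 4 + 1 + 2 + 2 + 1 + 3 + 3 + 3 + 3 + 2 + 1 + 2 = 27.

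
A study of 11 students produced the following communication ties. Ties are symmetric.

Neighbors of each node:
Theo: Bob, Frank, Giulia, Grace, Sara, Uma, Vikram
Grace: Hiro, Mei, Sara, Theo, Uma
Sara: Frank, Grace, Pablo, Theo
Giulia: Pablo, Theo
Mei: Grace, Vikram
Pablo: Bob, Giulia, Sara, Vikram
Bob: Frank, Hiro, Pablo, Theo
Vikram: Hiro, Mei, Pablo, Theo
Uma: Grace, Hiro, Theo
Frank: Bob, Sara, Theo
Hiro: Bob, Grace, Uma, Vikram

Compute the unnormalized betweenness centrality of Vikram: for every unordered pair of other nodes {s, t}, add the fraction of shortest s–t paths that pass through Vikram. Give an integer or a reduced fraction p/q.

Pairs whose geodesics pass through Vikram — Giulia–Mei: 2/3; Giulia–Hiro: 2/6; Bob–Mei: 3/5; Mei–Hiro: 1/2; Mei–Pablo: 1; Mei–Theo: 1/2; Mei–Frank: 1/3; Hiro–Pablo: 1/2; Hiro–Theo: 1/4; Pablo–Theo: 1/4; Pablo–Uma: 2/7.
All other pairs contribute 0.
Summing the contributions gives betweenness(Vikram) = 548/105.

548/105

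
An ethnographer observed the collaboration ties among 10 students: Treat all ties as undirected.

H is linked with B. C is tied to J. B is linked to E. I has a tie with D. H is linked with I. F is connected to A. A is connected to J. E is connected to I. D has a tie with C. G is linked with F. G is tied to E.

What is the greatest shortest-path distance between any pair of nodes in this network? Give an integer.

5

Eccentricity of each node (its greatest distance to any other): A:5, B:5, C:4, D:4, E:4, F:4, G:4, H:5, I:4, J:5.
The maximum eccentricity is 5, realized for instance by the pair H–A via H – I – D – C – J – A. So the diameter is 5.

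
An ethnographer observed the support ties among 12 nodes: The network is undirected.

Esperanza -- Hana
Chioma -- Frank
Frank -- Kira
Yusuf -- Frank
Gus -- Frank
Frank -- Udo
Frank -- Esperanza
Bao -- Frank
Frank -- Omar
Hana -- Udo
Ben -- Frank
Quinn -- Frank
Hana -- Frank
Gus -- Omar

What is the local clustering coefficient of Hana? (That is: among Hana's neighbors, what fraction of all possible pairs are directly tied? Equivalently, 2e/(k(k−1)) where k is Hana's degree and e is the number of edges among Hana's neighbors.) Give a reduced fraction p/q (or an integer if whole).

2/3

Hana's neighbors: Esperanza, Frank, and Udo (k = 3).
Possible neighbor pairs: C(3,2) = 3. Edges among them: Esperanza–Frank, Frank–Udo → e = 2.
Clustering(Hana) = 2/3.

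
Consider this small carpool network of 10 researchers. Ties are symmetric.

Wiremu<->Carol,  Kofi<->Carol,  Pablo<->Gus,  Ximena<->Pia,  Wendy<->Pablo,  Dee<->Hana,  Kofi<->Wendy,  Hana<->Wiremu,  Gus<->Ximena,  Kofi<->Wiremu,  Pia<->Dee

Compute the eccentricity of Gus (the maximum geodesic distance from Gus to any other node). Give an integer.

4

Distances from Gus: Carol:4, Dee:3, Hana:4, Kofi:3, Pablo:1, Pia:2, Wendy:2, Wiremu:4, Ximena:1.
The largest is 4 (to Hana, Wiremu, and Carol), so the eccentricity of Gus is 4.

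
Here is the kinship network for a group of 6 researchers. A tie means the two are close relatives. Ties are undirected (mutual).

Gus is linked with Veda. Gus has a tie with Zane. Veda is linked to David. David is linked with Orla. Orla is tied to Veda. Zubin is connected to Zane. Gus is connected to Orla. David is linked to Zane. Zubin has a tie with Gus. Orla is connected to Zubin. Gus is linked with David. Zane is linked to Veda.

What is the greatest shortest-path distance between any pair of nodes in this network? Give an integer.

Eccentricity of each node (its greatest distance to any other): David:2, Gus:1, Orla:2, Veda:2, Zane:2, Zubin:2.
The maximum eccentricity is 2, realized for instance by the pair Veda–Zubin via Veda – Zane – Zubin. So the diameter is 2.

2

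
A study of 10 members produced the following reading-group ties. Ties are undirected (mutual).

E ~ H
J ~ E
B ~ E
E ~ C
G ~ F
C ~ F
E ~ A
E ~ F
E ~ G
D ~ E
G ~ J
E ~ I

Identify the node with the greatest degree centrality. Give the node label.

E

Degrees — A:1, B:1, C:2, D:1, E:9, F:3, G:3, H:1, I:1, J:2.
The maximum is 9, attained only by E.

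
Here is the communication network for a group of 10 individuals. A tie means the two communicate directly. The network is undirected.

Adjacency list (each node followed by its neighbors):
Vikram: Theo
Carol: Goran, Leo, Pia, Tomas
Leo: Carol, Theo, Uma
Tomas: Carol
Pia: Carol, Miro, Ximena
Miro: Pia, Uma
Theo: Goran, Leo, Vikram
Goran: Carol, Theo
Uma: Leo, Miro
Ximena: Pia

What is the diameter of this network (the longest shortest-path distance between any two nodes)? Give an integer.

5

Eccentricity of each node (its greatest distance to any other): Carol:3, Goran:3, Leo:3, Miro:4, Pia:4, Theo:4, Tomas:4, Uma:3, Vikram:5, Ximena:5.
The maximum eccentricity is 5, realized for instance by the pair Ximena–Vikram via Ximena – Pia – Carol – Goran – Theo – Vikram. So the diameter is 5.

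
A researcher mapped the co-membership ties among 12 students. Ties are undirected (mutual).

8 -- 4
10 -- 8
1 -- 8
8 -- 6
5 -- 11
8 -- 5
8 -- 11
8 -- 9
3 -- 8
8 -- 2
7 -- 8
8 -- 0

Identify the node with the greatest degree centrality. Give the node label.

Degrees — 0:1, 1:1, 2:1, 3:1, 4:1, 5:2, 6:1, 7:1, 8:11, 9:1, 10:1, 11:2.
The maximum is 11, attained only by 8.

8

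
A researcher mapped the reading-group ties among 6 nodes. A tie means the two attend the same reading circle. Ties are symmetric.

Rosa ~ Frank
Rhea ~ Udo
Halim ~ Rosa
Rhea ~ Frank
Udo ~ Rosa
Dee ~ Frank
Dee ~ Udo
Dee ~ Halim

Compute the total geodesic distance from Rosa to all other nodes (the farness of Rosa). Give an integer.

Distances from Rosa: Dee:2, Frank:1, Halim:1, Rhea:2, Udo:1.
Sum = 2 + 1 + 1 + 2 + 1 = 7.

7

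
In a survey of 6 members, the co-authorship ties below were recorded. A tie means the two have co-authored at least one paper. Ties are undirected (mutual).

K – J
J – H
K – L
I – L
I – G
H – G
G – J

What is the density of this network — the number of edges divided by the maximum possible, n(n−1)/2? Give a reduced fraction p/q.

7/15

There are 7 edges and 6 nodes, so the maximum possible is C(6,2) = 15.
Density = 7/15.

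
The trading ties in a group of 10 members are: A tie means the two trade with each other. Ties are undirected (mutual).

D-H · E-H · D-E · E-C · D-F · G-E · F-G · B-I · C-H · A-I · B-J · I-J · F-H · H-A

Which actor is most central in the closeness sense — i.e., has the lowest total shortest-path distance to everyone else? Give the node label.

H

Farness (sum of distances to all others) for each node — A:17, B:28, C:21, D:20, E:19, F:20, G:25, H:15, I:21, J:28.
The smallest farness is 15, for H, so H has the highest closeness.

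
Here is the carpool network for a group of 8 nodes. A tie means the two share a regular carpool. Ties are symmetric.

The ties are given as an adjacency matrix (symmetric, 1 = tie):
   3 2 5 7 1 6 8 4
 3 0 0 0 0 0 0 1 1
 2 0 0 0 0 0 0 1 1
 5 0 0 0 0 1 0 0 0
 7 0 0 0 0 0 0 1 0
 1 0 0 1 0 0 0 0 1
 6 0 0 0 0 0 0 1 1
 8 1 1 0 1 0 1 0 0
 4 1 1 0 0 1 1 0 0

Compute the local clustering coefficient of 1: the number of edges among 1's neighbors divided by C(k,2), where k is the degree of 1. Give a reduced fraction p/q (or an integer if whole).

1's neighbors: 4 and 5 (k = 2).
Possible neighbor pairs: C(2,2) = 1. Edges among them: none → e = 0.
Clustering(1) = 0/1.

0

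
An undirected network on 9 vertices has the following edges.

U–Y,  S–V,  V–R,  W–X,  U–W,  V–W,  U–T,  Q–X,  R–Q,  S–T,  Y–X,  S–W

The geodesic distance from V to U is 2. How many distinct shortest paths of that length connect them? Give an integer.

The shortest distance is 2, and the only length-2 path is V–W–U. So there is exactly 1 shortest path.

1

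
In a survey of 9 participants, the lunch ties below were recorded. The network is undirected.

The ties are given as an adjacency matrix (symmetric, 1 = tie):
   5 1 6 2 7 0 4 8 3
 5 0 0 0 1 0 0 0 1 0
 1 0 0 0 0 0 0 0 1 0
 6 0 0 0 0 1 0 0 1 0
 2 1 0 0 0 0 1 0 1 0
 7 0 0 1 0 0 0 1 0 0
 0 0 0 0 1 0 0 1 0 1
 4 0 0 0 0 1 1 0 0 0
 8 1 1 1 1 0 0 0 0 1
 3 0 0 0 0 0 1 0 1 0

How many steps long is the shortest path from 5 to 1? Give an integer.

One shortest route is 5 – 8 – 1, which uses 2 edges, and 5 and 1 are not directly tied, so nothing shorter exists. So d(5,1) = 2.

2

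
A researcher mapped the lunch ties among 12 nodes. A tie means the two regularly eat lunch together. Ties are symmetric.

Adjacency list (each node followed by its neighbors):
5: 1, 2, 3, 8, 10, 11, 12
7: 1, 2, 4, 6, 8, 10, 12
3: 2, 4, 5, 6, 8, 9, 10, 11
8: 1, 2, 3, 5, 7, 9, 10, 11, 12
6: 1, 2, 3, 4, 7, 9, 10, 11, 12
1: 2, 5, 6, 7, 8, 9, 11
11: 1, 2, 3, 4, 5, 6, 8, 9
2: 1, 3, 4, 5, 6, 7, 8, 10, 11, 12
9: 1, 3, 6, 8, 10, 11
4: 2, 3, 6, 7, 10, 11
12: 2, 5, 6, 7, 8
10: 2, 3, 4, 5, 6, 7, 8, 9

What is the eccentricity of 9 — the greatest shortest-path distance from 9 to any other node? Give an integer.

2

Distances from 9: 1:1, 2:2, 3:1, 4:2, 5:2, 6:1, 7:2, 8:1, 10:1, 11:1, 12:2.
The largest is 2 (to 5, 7, 4, 2, and 12), so the eccentricity of 9 is 2.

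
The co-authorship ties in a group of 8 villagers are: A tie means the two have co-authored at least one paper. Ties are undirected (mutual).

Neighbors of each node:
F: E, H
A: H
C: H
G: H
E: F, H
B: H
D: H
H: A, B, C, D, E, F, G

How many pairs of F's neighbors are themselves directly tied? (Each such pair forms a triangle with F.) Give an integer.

1

F's neighbors: E and H.
Neighbor pairs that are themselves tied: F–E–H. Each forms one triangle with F, for 1 in total.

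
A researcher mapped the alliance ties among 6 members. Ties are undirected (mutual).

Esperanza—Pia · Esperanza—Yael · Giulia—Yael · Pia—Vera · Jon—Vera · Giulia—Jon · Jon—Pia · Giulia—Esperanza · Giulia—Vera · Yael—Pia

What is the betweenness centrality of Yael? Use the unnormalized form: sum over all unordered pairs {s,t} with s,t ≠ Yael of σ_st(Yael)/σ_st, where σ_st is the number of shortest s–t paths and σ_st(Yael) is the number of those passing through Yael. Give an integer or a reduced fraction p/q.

1/4

Pairs whose geodesics pass through Yael — Giulia–Pia: 1/4.
All other pairs contribute 0.
Summing the contributions gives betweenness(Yael) = 1/4.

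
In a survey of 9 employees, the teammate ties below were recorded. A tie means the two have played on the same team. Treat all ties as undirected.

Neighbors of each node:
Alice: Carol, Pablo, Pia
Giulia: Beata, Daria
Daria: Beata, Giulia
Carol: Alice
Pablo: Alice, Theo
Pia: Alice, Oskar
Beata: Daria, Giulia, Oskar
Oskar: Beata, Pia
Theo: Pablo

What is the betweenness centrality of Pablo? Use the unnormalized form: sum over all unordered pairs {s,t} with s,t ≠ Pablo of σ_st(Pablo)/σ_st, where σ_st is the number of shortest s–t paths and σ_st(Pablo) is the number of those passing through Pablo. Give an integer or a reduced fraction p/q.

Pairs whose geodesics pass through Pablo — Oskar–Theo: 1; Theo–Giulia: 1; Theo–Pia: 1; Theo–Daria: 1; Theo–Alice: 1; Theo–Carol: 1; Theo–Beata: 1.
All other pairs contribute 0.
Summing the contributions gives betweenness(Pablo) = 7.

7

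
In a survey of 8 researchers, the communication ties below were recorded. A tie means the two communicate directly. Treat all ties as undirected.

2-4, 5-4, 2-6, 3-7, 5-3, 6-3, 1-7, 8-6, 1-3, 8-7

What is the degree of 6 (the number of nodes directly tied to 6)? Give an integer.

6 is directly tied to 2, 3, and 8. That is 3 neighbors, so the degree of 6 is 3.

3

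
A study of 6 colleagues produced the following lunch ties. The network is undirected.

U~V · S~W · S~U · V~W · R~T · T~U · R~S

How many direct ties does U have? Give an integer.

U is directly tied to S, T, and V. That is 3 neighbors, so the degree of U is 3.

3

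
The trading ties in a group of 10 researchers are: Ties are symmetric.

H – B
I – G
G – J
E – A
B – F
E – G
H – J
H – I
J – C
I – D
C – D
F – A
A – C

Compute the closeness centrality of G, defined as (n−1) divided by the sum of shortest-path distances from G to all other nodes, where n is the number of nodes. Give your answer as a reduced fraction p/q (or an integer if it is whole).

Distances from G: A:2, B:3, C:2, D:2, E:1, F:3, H:2, I:1, J:1. Sum = 17.
n = 10, so closeness = 9/17.

9/17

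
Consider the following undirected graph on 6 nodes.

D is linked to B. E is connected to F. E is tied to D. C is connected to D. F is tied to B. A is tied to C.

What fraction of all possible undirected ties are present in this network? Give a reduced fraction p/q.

There are 6 edges and 6 nodes, so the maximum possible is C(6,2) = 15.
Density = 6/15 = 2/5.

2/5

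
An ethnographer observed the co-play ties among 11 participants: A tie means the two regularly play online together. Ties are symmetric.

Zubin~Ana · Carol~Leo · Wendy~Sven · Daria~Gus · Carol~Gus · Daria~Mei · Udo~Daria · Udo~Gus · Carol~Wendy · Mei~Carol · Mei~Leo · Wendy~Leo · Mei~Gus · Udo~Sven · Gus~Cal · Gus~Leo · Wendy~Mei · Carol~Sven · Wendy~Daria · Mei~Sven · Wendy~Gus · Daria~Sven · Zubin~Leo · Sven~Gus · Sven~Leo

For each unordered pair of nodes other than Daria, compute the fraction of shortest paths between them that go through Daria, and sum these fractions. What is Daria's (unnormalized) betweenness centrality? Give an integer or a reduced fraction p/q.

2/3

Pairs whose geodesics pass through Daria — Wendy–Udo: 1/3; Udo–Mei: 1/3.
All other pairs contribute 0.
Summing the contributions gives betweenness(Daria) = 2/3.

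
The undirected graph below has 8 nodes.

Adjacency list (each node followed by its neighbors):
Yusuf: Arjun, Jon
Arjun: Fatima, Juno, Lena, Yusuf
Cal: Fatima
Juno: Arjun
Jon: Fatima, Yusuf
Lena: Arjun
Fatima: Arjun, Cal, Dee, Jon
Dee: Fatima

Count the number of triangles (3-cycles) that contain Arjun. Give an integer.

Arjun's neighbors are Fatima, Juno, Lena, and Yusuf, but none of them are tied to each other, so no triangle contains Arjun.

0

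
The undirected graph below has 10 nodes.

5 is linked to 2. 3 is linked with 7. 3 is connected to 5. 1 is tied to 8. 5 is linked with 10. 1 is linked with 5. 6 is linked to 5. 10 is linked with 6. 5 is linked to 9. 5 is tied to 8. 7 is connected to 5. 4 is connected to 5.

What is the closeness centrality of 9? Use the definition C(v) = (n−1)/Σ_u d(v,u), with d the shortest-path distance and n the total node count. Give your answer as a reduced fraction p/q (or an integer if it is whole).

9/17

Distances from 9: 1:2, 2:2, 3:2, 4:2, 5:1, 6:2, 7:2, 8:2, 10:2. Sum = 17.
n = 10, so closeness = 9/17.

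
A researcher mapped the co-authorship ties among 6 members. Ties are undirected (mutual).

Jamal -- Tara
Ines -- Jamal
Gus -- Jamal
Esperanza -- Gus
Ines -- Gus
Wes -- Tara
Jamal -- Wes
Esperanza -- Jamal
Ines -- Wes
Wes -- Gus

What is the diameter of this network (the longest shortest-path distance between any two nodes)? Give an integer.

2

Eccentricity of each node (its greatest distance to any other): Esperanza:2, Gus:2, Ines:2, Jamal:1, Tara:2, Wes:2.
The maximum eccentricity is 2, realized for instance by the pair Gus–Tara via Gus – Wes – Tara. So the diameter is 2.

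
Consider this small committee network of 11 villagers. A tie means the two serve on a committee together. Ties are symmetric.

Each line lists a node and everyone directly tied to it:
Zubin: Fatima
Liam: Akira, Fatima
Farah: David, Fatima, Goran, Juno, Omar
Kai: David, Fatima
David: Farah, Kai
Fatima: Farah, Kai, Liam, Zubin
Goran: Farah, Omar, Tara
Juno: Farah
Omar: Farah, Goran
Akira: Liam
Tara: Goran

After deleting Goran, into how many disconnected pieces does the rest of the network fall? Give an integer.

2

Without Goran, the remaining ties split the others into: {Akira, David, Farah, Fatima, Juno, Kai, Liam, Omar, Zubin}; {Tara}.
That's 2 separate components.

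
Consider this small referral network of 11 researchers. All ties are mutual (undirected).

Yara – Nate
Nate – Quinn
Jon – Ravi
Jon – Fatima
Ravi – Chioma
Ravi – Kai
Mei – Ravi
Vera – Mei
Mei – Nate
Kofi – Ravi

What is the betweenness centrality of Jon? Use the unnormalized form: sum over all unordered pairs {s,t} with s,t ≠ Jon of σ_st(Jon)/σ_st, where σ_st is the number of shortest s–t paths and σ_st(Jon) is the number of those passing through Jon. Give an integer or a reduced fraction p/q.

9

Pairs whose geodesics pass through Jon — Ravi–Fatima: 1; Nate–Fatima: 1; Fatima–Chioma: 1; Fatima–Kofi: 1; Fatima–Vera: 1; Fatima–Kai: 1; Fatima–Mei: 1; Fatima–Quinn: 1; Fatima–Yara: 1.
All other pairs contribute 0.
Summing the contributions gives betweenness(Jon) = 9.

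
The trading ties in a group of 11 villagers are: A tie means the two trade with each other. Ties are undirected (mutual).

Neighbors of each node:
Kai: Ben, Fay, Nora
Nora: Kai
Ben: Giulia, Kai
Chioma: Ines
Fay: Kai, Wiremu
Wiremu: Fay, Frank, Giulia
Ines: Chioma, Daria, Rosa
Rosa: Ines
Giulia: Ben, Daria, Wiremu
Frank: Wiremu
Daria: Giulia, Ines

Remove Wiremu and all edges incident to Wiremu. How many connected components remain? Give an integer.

2

Without Wiremu, the remaining ties split the others into: {Ben, Chioma, Daria, Fay, Giulia, Ines, Kai, Nora, Rosa}; {Frank}.
That's 2 separate components.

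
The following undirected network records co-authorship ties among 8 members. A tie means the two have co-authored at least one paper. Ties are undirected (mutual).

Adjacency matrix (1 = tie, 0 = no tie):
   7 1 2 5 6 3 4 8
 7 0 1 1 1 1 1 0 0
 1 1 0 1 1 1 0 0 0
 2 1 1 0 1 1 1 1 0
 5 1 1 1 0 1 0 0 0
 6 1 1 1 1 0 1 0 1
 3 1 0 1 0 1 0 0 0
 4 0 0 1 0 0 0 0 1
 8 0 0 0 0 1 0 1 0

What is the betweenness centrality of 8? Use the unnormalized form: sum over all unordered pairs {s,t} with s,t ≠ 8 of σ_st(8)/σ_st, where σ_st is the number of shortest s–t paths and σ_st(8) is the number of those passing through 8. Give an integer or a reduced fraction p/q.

1/2

Pairs whose geodesics pass through 8 — 6–4: 1/2.
All other pairs contribute 0.
Summing the contributions gives betweenness(8) = 1/2.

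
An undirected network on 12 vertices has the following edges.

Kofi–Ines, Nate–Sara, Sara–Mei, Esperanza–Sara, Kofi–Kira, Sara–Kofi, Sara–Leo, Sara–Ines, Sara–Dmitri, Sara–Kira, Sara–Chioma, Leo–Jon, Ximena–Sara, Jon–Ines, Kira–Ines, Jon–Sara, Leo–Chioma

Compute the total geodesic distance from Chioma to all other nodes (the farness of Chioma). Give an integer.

20

Distances from Chioma: Dmitri:2, Esperanza:2, Ines:2, Jon:2, Kira:2, Kofi:2, Leo:1, Mei:2, Nate:2, Sara:1, Ximena:2.
Sum = 2 + 2 + 2 + 2 + 2 + 2 + 1 + 2 + 2 + 1 + 2 = 20.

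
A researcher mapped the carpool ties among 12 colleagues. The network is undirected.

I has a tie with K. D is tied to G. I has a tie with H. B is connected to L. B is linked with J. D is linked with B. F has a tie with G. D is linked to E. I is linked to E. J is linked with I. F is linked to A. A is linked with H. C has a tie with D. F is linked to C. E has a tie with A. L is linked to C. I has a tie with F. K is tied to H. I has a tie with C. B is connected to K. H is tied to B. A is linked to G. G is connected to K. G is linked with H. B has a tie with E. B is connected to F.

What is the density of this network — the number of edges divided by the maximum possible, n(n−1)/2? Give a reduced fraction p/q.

There are 26 edges and 12 nodes, so the maximum possible is C(12,2) = 66.
Density = 26/66 = 13/33.

13/33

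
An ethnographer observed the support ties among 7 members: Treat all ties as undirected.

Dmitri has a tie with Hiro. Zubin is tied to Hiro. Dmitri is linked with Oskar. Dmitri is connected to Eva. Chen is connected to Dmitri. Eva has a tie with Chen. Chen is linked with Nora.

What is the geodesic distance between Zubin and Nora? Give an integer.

4

One shortest route is Zubin – Hiro – Dmitri – Chen – Nora, which uses 4 edges, and at distance 3 from Zubin we only reach {Chen, Eva, Oskar}, which does not include Nora. So d(Zubin,Nora) = 4.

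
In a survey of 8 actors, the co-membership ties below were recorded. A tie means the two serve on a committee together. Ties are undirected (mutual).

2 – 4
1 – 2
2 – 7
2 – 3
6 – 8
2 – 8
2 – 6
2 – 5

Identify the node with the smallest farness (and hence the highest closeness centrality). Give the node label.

Farness (sum of distances to all others) for each node — 1:13, 2:7, 3:13, 4:13, 5:13, 6:12, 7:13, 8:12.
The smallest farness is 7, for 2, so 2 has the highest closeness.

2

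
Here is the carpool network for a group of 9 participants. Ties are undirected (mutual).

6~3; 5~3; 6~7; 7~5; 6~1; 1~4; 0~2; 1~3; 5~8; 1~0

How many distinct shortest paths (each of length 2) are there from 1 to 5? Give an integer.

The shortest distance is 2, and the only length-2 path is 1–3–5. So there is exactly 1 shortest path.

1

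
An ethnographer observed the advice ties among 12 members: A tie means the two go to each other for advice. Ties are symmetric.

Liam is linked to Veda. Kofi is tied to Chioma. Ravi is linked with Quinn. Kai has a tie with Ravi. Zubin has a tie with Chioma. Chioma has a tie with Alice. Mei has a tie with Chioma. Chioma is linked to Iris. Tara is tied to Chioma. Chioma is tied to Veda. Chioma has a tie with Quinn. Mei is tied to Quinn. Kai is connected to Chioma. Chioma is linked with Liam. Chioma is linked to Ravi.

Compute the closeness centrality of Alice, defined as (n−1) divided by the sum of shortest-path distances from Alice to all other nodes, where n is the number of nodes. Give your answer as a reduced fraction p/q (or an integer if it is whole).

11/21

Distances from Alice: Chioma:1, Iris:2, Kai:2, Kofi:2, Liam:2, Mei:2, Quinn:2, Ravi:2, Tara:2, Veda:2, Zubin:2. Sum = 21.
n = 12, so closeness = 11/21.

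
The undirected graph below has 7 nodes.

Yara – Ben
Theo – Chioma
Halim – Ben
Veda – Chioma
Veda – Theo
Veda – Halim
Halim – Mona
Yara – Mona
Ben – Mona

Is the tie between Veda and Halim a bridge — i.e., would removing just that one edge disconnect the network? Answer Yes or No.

Yes

Without the Veda–Halim edge there is no alternate route between Veda and Halim, so the network disconnects. It is a bridge.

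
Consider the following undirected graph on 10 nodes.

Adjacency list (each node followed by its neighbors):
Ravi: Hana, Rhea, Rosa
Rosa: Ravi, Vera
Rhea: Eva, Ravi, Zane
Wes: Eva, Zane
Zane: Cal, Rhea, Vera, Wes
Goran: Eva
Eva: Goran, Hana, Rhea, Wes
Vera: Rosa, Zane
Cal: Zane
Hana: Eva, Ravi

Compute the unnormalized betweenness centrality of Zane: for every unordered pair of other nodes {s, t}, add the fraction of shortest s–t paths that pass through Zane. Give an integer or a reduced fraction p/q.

Pairs whose geodesics pass through Zane — Rhea–Cal: 1; Rhea–Vera: 1; Rhea–Wes: 1/2; Goran–Cal: 2/2; Goran–Vera: 2/2; Cal–Eva: 2/2; Cal–Vera: 1; Cal–Rosa: 1; Cal–Ravi: 1; Cal–Hana: 3/3; Cal–Wes: 1; Eva–Vera: 2/2; Vera–Wes: 1; Rosa–Wes: 1 … (+1 more pairs).
All other pairs contribute 0.
Summing the contributions gives betweenness(Zane) = 83/6.

83/6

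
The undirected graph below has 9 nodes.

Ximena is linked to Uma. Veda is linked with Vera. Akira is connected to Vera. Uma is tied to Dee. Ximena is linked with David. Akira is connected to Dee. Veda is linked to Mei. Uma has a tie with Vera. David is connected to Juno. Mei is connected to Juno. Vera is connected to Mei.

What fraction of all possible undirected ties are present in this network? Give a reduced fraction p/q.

11/36

There are 11 edges and 9 nodes, so the maximum possible is C(9,2) = 36.
Density = 11/36.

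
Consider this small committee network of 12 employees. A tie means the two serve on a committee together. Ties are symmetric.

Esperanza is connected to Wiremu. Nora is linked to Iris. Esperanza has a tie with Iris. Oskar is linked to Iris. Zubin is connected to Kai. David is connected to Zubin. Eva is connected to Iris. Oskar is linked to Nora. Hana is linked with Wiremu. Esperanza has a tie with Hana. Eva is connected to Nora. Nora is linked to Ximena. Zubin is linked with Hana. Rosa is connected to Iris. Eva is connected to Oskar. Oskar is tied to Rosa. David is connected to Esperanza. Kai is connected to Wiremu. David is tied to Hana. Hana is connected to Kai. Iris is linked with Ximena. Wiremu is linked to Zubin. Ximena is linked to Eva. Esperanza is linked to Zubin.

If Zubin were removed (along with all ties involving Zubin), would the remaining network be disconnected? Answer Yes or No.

No

Even without Zubin, every remaining node can still reach every other (the residual graph is connected), so Zubin is not a cut vertex.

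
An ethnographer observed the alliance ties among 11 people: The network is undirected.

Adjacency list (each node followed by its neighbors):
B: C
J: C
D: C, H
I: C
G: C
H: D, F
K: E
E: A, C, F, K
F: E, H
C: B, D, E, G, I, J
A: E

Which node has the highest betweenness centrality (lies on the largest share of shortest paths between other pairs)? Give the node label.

C

Unnormalized betweenness of each node: A:0, B:0, C:33, D:5, E:22, F:3, G:0, H:1, I:0, J:0, K:0.
C has the largest value, 33, making it the main broker — the node through which the most shortest paths run.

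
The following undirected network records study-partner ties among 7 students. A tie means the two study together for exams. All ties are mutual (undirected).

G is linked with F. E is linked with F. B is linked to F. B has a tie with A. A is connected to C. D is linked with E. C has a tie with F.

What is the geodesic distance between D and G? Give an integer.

One shortest route is D – E – F – G, which uses 3 edges, and at distance 2 from D we only reach {F}, which does not include G. So d(D,G) = 3.

3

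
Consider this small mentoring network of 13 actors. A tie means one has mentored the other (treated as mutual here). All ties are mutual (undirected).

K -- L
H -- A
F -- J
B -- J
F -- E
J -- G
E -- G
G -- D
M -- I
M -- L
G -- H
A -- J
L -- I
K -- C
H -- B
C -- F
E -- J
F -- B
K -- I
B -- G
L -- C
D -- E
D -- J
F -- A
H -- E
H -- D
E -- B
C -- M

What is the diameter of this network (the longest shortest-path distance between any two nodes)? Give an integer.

Eccentricity of each node (its greatest distance to any other): A:4, B:4, C:3, D:5, E:4, F:3, G:5, H:5, I:5, J:4, K:4, L:4, M:4.
The maximum eccentricity is 5, realized for instance by the pair D–I via D – J – F – C – M – I. So the diameter is 5.

5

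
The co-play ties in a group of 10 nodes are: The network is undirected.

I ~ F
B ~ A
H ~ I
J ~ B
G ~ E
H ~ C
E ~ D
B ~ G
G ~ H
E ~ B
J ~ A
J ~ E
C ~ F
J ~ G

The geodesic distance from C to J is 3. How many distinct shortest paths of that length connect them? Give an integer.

The shortest distance is 3, and the only length-3 path is C–H–G–J. So there is exactly 1 shortest path.

1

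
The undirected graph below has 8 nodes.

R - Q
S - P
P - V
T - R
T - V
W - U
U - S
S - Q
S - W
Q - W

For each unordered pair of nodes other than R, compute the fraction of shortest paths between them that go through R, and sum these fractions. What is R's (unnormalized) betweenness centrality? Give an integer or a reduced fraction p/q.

11/3

Pairs whose geodesics pass through R — S–T: 1/2; U–T: 2/3; W–T: 1; Q–T: 1; Q–V: 1/2.
All other pairs contribute 0.
Summing the contributions gives betweenness(R) = 11/3.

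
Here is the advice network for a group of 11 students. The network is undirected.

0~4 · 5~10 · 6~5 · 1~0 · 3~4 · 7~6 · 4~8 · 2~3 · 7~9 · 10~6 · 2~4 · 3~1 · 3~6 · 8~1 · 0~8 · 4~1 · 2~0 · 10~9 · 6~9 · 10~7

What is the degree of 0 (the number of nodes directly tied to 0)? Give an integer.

4

0 is directly tied to 1, 2, 4, and 8. That is 4 neighbors, so the degree of 0 is 4.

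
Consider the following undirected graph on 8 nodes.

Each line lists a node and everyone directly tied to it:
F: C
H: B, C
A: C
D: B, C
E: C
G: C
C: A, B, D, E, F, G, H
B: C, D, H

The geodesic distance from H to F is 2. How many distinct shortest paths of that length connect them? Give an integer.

The shortest distance is 2, and the only length-2 path is H–C–F. So there is exactly 1 shortest path.

1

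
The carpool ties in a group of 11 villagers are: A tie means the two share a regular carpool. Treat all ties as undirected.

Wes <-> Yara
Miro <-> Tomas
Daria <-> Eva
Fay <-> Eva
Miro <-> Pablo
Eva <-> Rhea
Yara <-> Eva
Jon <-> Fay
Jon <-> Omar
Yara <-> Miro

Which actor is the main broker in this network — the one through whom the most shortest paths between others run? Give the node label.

Eva

Unnormalized betweenness of each node: Daria:0, Eva:32, Fay:16, Jon:9, Miro:17, Omar:0, Pablo:0, Rhea:0, Tomas:0, Wes:0, Yara:27.
Eva has the largest value, 32, making it the main broker — the node through which the most shortest paths run.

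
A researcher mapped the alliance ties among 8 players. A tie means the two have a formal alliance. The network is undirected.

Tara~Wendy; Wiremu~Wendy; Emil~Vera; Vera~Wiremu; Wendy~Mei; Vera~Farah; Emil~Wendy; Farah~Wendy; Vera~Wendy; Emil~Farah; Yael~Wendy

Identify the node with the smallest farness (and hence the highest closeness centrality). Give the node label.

Wendy

Farness (sum of distances to all others) for each node — Emil:11, Farah:11, Mei:13, Tara:13, Vera:10, Wendy:7, Wiremu:12, Yael:13.
The smallest farness is 7, for Wendy, so Wendy has the highest closeness.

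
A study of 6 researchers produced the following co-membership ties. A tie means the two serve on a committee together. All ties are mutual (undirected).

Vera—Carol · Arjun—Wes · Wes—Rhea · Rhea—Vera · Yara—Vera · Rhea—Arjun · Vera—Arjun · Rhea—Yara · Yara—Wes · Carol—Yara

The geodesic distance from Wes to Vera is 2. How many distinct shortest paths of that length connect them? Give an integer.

The shortest distance is 2. The length-2 paths are: Wes–Arjun–Vera; Wes–Yara–Vera; Wes–Rhea–Vera.
That gives 3 distinct shortest paths.

3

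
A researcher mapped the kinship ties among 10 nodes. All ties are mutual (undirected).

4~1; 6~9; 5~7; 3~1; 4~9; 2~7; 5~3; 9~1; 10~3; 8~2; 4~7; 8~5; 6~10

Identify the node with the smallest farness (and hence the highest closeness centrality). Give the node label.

3

Farness (sum of distances to all others) for each node — 1:17, 2:23, 3:16, 4:17, 5:17, 6:22, 7:17, 8:23, 9:19, 10:21.
The smallest farness is 16, for 3, so 3 has the highest closeness.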